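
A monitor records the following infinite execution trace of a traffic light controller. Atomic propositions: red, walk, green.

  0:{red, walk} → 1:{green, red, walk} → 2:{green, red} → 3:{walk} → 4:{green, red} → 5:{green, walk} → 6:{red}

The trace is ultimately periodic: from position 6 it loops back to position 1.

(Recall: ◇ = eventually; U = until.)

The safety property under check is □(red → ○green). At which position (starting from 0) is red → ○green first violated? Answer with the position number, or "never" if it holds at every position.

Check red → ○green at each position in order: 0 ✓, 1 ✓.
At position 2 the labels are {green, red} and the next position 3 has {walk}, so red → ○green is false there. This is the first violation.

2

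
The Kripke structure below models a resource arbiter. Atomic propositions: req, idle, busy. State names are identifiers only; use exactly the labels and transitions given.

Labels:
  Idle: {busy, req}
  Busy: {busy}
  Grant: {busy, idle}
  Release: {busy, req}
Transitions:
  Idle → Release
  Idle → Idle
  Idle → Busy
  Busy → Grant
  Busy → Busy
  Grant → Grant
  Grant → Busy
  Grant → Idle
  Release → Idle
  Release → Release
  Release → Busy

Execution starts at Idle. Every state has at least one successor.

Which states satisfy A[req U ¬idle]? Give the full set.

{Idle, Busy, Release}

States satisfying req: {Idle, Release}.
States satisfying ¬idle: {Idle, Busy, Release}.
States satisfying A[req U ¬idle]: {Idle, Busy, Release}.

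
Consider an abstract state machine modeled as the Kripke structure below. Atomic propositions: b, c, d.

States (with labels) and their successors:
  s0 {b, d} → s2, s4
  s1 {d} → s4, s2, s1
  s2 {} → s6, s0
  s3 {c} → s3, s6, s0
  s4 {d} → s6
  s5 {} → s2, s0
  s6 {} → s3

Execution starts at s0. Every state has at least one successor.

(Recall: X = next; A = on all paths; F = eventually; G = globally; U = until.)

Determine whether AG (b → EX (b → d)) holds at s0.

Yes

States satisfying b → EX (b → d): {s0, s1, s2, s3, s4, s5, s6}.
States satisfying AG (b → EX (b → d)): {s0, s1, s2, s3, s4, s5, s6}.
Every state reachable from s0 satisfies b → EX (b → d).
s0 ∈ Sat(AG (b → EX (b → d))).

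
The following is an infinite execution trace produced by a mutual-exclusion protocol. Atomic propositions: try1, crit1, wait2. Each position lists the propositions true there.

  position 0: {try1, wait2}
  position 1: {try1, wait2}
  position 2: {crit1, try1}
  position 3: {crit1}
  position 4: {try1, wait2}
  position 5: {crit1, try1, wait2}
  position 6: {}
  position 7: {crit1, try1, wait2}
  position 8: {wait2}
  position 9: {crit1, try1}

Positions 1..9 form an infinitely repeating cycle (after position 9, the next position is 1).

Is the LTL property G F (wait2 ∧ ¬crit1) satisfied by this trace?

Satisfied

F (wait2 ∧ ¬crit1) holds at every position 0..9, and those are all positions ever visited, so G F (wait2 ∧ ¬crit1) holds.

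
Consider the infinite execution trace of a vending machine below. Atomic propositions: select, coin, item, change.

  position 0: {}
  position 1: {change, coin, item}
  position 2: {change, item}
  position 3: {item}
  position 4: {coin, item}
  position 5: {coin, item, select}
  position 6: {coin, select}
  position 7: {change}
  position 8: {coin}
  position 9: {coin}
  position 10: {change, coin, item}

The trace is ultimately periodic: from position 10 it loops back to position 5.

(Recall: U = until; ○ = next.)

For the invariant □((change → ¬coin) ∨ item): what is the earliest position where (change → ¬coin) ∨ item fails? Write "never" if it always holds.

never

(change → ¬coin) ∨ item holds at every position 0..10, and those are all the positions the trace ever visits, so the invariant □((change → ¬coin) ∨ item) is never violated.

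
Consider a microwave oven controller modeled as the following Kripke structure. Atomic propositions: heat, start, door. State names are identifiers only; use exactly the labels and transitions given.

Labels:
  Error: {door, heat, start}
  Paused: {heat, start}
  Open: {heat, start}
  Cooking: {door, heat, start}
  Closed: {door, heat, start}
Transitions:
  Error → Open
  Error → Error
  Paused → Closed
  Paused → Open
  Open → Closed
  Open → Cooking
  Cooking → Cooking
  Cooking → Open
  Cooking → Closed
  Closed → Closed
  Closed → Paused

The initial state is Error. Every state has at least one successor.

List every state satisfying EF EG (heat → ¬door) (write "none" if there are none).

States satisfying EG (heat → ¬door): ∅.
States satisfying EF EG (heat → ¬door): ∅.

none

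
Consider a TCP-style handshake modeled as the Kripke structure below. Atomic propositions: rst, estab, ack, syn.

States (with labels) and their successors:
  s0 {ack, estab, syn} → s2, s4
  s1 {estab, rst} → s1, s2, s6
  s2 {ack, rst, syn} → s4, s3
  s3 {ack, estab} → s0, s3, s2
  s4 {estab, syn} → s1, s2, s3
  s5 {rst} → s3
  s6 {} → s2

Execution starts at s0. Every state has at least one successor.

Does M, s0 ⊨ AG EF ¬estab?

Satisfied

States satisfying EF ¬estab: {s0, s1, s2, s3, s4, s5, s6}.
States satisfying AG EF ¬estab: {s0, s1, s2, s3, s4, s5, s6}.
Every state reachable from s0 satisfies EF ¬estab.
s0 ∈ Sat(AG EF ¬estab).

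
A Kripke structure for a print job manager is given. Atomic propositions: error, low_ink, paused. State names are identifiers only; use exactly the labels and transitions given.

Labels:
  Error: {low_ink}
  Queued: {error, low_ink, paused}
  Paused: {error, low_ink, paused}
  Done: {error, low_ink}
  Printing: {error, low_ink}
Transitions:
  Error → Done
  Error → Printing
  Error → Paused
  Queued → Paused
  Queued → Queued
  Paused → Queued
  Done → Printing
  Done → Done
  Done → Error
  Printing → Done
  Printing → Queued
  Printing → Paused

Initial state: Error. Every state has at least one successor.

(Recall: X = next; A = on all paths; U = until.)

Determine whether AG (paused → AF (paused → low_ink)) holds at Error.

Satisfied

States satisfying paused → AF (paused → low_ink): {Error, Queued, Paused, Done, Printing}.
States satisfying AG (paused → AF (paused → low_ink)): {Error, Queued, Paused, Done, Printing}.
Every state reachable from Error satisfies paused → AF (paused → low_ink).
Error ∈ Sat(AG (paused → AF (paused → low_ink))).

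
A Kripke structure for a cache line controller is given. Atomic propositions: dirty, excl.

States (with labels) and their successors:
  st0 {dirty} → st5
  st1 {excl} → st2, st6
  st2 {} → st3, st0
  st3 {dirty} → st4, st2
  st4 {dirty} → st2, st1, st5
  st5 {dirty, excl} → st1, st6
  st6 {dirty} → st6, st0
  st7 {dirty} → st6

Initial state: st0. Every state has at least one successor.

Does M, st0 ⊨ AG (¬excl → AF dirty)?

Satisfied

States satisfying ¬excl → AF dirty: {st0, st1, st2, st3, st4, st5, st6, st7}.
States satisfying AG (¬excl → AF dirty): {st0, st1, st2, st3, st4, st5, st6, st7}.
Every state reachable from st0 satisfies ¬excl → AF dirty.
st0 ∈ Sat(AG (¬excl → AF dirty)).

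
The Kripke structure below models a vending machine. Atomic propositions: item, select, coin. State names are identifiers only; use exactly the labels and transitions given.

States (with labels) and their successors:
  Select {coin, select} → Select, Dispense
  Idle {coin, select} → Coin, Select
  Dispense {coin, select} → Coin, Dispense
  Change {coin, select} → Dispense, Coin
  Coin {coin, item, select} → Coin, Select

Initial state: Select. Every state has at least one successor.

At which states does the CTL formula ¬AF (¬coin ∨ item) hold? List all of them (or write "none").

{Select, Idle, Dispense, Change}

States satisfying ¬coin ∨ item: {Coin}.
States satisfying AF (¬coin ∨ item): {Coin}.
States satisfying ¬AF (¬coin ∨ item): {Select, Idle, Dispense, Change}.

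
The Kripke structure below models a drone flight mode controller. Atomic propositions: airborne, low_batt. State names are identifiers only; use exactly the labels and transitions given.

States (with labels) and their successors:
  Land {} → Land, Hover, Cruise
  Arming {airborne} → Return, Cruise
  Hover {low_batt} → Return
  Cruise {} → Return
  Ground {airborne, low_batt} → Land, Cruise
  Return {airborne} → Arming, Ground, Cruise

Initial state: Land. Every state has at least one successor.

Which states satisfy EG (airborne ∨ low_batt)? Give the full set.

{Arming, Hover, Return}

States satisfying airborne ∨ low_batt: {Arming, Hover, Ground, Return}.
States satisfying EG (airborne ∨ low_batt): {Arming, Hover, Return}.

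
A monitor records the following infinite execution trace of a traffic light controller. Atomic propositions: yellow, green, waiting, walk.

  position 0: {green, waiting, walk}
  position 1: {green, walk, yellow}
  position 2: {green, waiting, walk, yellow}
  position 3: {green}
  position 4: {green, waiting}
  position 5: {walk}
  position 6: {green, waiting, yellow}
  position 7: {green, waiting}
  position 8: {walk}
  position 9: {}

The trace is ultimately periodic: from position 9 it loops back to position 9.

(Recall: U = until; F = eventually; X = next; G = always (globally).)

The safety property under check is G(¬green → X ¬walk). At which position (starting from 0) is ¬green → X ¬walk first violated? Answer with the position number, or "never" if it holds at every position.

never

¬green → X ¬walk holds at every position 0..9, and those are all the positions the trace ever visits, so the invariant G(¬green → X ¬walk) is never violated.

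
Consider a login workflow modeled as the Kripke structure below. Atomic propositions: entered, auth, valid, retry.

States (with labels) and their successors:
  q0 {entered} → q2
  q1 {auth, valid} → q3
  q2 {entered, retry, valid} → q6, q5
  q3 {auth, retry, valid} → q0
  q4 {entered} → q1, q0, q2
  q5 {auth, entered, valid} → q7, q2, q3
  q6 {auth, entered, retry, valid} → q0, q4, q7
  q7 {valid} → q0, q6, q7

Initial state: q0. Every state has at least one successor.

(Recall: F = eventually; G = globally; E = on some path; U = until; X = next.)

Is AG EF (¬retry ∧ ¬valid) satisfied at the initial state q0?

Holds

States satisfying EF (¬retry ∧ ¬valid): {q0, q1, q2, q3, q4, q5, q6, q7}.
States satisfying AG EF (¬retry ∧ ¬valid): {q0, q1, q2, q3, q4, q5, q6, q7}.
Every state reachable from q0 satisfies EF (¬retry ∧ ¬valid).
q0 ∈ Sat(AG EF (¬retry ∧ ¬valid)).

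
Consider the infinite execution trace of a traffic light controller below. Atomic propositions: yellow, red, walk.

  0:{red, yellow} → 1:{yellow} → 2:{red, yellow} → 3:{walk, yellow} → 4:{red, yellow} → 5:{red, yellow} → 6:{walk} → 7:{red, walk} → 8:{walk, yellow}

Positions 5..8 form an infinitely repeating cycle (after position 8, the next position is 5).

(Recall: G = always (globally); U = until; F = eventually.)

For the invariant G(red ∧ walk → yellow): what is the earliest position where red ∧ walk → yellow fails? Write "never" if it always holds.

7

Check red ∧ walk → yellow at each position in order: 0 ✓, 1 ✓, 2 ✓, 3 ✓, 4 ✓, 5 ✓, 6 ✓.
At position 7 the labels are {red, walk}, so red ∧ walk → yellow is false there. This is the first violation.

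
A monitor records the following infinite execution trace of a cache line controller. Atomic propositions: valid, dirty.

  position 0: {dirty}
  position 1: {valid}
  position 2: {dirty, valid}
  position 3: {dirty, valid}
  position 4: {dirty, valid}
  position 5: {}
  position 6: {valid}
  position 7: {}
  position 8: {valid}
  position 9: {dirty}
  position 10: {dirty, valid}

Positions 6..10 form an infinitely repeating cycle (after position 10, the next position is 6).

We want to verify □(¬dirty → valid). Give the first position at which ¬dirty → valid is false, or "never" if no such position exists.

Check ¬dirty → valid at each position in order: 0 ✓, 1 ✓, 2 ✓, 3 ✓, 4 ✓.
At position 5 the labels are {}, so ¬dirty → valid is false there. This is the first violation.

5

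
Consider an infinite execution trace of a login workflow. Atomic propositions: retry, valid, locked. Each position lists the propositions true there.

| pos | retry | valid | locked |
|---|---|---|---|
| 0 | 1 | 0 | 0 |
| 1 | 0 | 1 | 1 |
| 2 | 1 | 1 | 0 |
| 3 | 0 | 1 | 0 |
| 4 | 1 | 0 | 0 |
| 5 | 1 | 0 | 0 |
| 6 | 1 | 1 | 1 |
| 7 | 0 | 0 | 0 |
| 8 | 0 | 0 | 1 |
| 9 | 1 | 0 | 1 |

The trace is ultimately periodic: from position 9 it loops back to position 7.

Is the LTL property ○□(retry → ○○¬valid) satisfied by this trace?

The position after 0 is 1; □(retry → ○○¬valid) is false there.

No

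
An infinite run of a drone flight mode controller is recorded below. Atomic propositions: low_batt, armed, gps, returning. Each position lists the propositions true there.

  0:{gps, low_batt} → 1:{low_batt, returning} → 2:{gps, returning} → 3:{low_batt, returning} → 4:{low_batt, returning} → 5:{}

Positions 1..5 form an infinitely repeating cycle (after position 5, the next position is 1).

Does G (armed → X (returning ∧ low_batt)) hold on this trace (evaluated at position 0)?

armed → X (returning ∧ low_batt) holds at every position 0..5, and those are all positions ever visited, so G (armed → X (returning ∧ low_batt)) holds.

Holds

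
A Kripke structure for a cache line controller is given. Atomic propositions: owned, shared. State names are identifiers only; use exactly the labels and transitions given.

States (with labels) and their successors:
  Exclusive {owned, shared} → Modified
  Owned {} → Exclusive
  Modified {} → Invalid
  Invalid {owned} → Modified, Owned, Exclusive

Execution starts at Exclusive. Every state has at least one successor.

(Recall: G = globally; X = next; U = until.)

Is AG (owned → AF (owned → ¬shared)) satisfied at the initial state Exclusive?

Yes

States satisfying owned → AF (owned → ¬shared): {Exclusive, Owned, Modified, Invalid}.
States satisfying AG (owned → AF (owned → ¬shared)): {Exclusive, Owned, Modified, Invalid}.
Every state reachable from Exclusive satisfies owned → AF (owned → ¬shared).
Exclusive ∈ Sat(AG (owned → AF (owned → ¬shared))).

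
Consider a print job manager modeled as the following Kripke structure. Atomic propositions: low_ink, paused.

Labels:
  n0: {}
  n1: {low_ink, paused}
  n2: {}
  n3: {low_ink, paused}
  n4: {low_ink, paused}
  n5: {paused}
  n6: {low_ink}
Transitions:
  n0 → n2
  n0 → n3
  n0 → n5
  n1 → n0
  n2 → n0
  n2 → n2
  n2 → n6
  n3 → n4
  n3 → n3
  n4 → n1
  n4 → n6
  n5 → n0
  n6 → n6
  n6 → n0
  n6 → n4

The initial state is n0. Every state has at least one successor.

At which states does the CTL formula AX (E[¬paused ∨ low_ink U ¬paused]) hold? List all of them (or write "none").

{n1, n2, n3, n4, n5, n6}

States satisfying E[¬paused ∨ low_ink U ¬paused]: {n0, n1, n2, n3, n4, n6}.
States satisfying AX (E[¬paused ∨ low_ink U ¬paused]): {n1, n2, n3, n4, n5, n6}.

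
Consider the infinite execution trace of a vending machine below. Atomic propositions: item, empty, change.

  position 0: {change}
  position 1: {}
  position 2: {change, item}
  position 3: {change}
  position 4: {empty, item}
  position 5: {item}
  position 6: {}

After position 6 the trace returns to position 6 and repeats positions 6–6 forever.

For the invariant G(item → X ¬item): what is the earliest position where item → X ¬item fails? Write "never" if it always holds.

4

Check item → X ¬item at each position in order: 0 ✓, 1 ✓, 2 ✓, 3 ✓.
At position 4 the labels are {empty, item} and the next position 5 has {item}, so item → X ¬item is false there. This is the first violation.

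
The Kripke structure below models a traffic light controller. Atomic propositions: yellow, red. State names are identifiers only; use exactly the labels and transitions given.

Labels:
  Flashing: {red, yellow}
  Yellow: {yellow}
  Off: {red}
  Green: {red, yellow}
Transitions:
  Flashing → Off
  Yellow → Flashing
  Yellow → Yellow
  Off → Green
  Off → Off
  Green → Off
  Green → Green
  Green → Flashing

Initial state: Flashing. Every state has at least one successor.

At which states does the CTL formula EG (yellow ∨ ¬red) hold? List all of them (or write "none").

{Yellow, Green}

States satisfying yellow ∨ ¬red: {Flashing, Yellow, Green}.
States satisfying EG (yellow ∨ ¬red): {Yellow, Green}.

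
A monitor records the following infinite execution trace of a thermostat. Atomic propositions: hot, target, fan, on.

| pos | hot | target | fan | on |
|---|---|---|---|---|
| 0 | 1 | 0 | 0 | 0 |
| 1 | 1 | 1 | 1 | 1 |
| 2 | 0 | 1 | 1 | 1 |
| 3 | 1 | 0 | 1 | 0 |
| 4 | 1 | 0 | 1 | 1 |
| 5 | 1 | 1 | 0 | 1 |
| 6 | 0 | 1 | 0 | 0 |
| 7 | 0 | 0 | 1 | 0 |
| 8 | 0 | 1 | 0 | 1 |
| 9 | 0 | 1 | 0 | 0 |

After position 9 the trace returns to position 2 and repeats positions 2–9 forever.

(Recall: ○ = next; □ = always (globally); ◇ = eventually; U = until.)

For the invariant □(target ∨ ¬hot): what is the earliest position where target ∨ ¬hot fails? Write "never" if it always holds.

0

At position 0 the labels are {hot}, so target ∨ ¬hot is false there. This is the first violation.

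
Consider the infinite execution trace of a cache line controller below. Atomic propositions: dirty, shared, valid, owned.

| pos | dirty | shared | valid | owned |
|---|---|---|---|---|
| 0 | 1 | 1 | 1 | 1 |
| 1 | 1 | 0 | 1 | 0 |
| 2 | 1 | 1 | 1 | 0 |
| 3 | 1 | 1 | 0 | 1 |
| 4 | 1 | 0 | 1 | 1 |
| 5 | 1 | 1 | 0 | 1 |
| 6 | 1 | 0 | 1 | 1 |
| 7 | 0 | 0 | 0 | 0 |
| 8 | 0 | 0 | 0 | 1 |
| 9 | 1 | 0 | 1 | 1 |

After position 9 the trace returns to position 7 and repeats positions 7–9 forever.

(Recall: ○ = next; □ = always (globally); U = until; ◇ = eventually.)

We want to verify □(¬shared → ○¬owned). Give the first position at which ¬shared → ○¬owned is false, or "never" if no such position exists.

Check ¬shared → ○¬owned at each position in order: 0 ✓, 1 ✓, 2 ✓, 3 ✓.
At position 4 the labels are {dirty, owned, valid} and the next position 5 has {dirty, owned, shared}, so ¬shared → ○¬owned is false there. This is the first violation.

4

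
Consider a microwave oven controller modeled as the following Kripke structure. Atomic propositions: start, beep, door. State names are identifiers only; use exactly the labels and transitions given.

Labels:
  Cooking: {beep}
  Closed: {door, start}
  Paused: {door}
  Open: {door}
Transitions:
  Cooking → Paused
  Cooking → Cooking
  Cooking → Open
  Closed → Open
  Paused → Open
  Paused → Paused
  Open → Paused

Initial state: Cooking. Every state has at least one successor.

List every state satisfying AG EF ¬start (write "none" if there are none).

{Cooking, Closed, Paused, Open}

States satisfying EF ¬start: {Cooking, Closed, Paused, Open}.
States satisfying AG EF ¬start: {Cooking, Closed, Paused, Open}.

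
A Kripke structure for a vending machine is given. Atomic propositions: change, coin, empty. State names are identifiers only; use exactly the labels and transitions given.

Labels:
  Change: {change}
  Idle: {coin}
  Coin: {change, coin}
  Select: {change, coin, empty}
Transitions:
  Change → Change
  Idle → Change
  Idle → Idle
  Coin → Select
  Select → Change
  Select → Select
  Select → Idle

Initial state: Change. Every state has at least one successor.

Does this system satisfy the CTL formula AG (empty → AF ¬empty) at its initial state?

States satisfying empty → AF ¬empty: {Change, Idle, Coin}.
States satisfying AG (empty → AF ¬empty): {Change, Idle}.
Every state reachable from Change satisfies empty → AF ¬empty.
Change ∈ Sat(AG (empty → AF ¬empty)).

Holds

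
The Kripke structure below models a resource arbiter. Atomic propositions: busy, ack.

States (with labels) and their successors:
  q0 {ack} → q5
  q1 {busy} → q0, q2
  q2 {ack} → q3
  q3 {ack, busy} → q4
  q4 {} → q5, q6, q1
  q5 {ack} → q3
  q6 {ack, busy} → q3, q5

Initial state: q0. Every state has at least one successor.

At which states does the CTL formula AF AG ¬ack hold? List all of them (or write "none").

none

States satisfying AG ¬ack: ∅.
States satisfying AF AG ¬ack: ∅.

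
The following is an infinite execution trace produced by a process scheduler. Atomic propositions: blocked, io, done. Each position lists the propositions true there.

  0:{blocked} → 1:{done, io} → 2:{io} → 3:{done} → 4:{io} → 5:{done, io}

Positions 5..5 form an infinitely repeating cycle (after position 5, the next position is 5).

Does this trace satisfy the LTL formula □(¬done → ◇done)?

¬done → ◇done holds at every position 0..5, and those are all positions ever visited, so □(¬done → ◇done) holds.
Positions where ¬done holds: 0, 2, 4.
Check ◇done at each: 0→ok, 2→ok, 4→ok.

Satisfied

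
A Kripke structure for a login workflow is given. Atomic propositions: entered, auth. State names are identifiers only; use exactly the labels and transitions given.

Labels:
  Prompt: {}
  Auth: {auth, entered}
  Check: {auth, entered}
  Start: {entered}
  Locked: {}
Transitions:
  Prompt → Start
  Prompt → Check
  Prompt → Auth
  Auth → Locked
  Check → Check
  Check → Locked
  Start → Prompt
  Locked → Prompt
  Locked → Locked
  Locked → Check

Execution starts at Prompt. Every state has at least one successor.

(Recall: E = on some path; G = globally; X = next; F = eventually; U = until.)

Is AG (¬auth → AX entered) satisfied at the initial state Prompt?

States satisfying ¬auth → AX entered: {Prompt, Auth, Check}.
States satisfying AG (¬auth → AX entered): ∅.
Locked is reachable from Prompt and violates ¬auth → AX entered, so AG fails at Prompt.
Prompt ∉ Sat(AG (¬auth → AX entered)).

Violated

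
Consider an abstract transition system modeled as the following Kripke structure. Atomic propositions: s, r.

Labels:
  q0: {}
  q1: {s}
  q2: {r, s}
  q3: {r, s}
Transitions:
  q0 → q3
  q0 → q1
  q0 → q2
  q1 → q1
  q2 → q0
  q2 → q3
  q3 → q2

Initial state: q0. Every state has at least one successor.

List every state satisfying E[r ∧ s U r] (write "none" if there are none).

States satisfying r ∧ s: {q2, q3}.
States satisfying r: {q2, q3}.
States satisfying E[r ∧ s U r]: {q2, q3}.

{q2, q3}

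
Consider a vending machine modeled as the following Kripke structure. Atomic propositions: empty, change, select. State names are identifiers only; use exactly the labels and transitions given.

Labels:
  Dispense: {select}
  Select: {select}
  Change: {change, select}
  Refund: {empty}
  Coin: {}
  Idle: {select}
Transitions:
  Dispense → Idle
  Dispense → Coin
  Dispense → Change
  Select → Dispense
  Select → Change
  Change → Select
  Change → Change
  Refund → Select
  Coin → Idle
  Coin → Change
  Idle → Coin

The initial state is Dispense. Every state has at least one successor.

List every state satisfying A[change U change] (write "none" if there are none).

{Change}

States satisfying change: {Change}.
States satisfying A[change U change]: {Change}.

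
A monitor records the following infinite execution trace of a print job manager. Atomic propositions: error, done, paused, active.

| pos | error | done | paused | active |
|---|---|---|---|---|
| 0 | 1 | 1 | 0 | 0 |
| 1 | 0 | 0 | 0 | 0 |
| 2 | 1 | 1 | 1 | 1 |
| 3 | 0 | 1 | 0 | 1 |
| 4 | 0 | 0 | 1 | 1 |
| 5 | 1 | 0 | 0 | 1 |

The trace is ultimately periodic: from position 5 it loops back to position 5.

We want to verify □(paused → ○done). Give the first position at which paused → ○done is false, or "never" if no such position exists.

Check paused → ○done at each position in order: 0 ✓, 1 ✓, 2 ✓, 3 ✓.
At position 4 the labels are {active, paused} and the next position 5 has {active, error}, so paused → ○done is false there. This is the first violation.

4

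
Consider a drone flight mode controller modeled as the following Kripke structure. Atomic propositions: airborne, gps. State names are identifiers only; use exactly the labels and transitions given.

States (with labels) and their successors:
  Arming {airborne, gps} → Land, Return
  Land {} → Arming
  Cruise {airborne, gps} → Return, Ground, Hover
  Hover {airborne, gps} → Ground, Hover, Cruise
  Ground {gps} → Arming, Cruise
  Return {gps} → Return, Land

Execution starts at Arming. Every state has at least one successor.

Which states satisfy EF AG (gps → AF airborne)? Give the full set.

none

States satisfying AG (gps → AF airborne): ∅.
States satisfying EF AG (gps → AF airborne): ∅.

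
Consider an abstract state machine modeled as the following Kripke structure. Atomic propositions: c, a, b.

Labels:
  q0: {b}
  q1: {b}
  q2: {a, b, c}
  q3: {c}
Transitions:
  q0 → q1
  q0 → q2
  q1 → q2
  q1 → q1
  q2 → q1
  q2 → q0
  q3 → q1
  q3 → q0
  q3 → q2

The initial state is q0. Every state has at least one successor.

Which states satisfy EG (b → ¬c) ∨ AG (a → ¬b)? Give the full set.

States satisfying b → ¬c: {q0, q1, q3}.
States satisfying EG (b → ¬c): {q0, q1, q3}.
States satisfying a → ¬b: {q0, q1, q3}.
States satisfying AG (a → ¬b): ∅.
States satisfying EG (b → ¬c) ∨ AG (a → ¬b): {q0, q1, q3}.

{q0, q1, q3}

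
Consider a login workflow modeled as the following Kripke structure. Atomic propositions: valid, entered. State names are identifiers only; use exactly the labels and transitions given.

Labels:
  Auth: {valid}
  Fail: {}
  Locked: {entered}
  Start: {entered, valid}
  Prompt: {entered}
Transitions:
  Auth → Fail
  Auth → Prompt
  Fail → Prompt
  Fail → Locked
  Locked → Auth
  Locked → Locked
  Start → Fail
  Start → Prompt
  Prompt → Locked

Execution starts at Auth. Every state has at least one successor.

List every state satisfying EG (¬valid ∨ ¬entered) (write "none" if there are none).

States satisfying ¬valid ∨ ¬entered: {Auth, Fail, Locked, Prompt}.
States satisfying EG (¬valid ∨ ¬entered): {Auth, Fail, Locked, Prompt}.

{Auth, Fail, Locked, Prompt}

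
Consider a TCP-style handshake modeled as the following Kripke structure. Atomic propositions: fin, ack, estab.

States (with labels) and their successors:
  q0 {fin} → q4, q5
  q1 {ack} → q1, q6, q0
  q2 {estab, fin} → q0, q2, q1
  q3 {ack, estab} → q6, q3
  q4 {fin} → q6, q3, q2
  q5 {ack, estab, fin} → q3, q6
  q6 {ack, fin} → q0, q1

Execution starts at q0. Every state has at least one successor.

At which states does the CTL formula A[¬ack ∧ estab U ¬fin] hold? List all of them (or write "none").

States satisfying ¬ack ∧ estab: {q2}.
States satisfying ¬fin: {q1, q3}.
States satisfying A[¬ack ∧ estab U ¬fin]: {q1, q3}.

{q1, q3}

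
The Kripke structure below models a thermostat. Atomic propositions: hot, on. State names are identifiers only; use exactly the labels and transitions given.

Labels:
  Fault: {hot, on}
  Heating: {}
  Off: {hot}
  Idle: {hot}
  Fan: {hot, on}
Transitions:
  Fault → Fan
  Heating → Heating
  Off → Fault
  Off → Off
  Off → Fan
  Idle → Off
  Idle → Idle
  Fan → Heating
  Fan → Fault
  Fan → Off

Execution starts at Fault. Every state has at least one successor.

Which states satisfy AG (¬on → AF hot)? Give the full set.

States satisfying ¬on → AF hot: {Fault, Off, Idle, Fan}.
States satisfying AG (¬on → AF hot): ∅.

none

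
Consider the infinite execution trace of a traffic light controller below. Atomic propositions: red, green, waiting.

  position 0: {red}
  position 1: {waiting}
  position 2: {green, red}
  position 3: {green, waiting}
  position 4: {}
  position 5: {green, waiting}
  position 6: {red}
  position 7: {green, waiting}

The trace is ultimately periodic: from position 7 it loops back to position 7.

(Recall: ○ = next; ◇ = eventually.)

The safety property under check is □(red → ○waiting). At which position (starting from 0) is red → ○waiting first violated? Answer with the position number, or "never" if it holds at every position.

never

red → ○waiting holds at every position 0..7, and those are all the positions the trace ever visits, so the invariant □(red → ○waiting) is never violated.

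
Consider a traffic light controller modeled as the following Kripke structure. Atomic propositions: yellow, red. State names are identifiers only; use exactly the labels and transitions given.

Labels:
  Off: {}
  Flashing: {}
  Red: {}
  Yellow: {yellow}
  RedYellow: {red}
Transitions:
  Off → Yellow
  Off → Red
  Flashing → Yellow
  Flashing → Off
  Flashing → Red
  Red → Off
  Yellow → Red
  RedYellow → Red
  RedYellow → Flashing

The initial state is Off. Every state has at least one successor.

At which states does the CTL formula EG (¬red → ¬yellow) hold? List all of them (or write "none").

{Off, Flashing, Red, RedYellow}

States satisfying ¬red → ¬yellow: {Off, Flashing, Red, RedYellow}.
States satisfying EG (¬red → ¬yellow): {Off, Flashing, Red, RedYellow}.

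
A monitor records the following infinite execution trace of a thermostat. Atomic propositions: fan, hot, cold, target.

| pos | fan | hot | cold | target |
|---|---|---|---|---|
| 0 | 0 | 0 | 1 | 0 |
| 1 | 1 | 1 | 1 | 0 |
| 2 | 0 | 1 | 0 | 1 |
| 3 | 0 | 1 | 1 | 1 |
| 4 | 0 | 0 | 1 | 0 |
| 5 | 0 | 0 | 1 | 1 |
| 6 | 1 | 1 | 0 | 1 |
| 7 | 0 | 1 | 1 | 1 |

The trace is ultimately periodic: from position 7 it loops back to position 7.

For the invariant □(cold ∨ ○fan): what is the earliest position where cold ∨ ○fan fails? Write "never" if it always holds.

2

Check cold ∨ ○fan at each position in order: 0 ✓, 1 ✓.
At position 2 the labels are {hot, target} and the next position 3 has {cold, hot, target}, so cold ∨ ○fan is false there. This is the first violation.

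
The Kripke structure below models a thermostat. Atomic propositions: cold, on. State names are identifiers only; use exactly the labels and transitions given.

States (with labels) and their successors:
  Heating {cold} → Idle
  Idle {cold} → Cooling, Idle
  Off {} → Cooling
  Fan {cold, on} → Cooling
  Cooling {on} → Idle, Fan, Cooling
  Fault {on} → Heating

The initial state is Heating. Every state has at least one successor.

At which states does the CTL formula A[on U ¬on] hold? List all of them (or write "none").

{Heating, Idle, Off, Fault}

States satisfying on: {Fan, Cooling, Fault}.
States satisfying ¬on: {Heating, Idle, Off}.
States satisfying A[on U ¬on]: {Heating, Idle, Off, Fault}.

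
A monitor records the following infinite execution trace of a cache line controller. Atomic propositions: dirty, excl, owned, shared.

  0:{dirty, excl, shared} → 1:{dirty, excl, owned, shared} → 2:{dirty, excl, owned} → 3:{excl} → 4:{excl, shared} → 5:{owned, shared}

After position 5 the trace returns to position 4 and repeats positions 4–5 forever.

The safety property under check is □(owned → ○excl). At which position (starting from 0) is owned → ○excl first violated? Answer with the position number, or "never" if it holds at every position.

owned → ○excl holds at every position 0..5, and those are all the positions the trace ever visits, so the invariant □(owned → ○excl) is never violated.

never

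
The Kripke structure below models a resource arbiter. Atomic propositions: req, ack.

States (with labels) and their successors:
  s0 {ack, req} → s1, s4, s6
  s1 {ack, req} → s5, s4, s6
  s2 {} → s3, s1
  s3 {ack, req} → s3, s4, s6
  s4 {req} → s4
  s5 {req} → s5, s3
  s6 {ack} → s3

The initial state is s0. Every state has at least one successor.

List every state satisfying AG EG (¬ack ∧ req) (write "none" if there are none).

States satisfying EG (¬ack ∧ req): {s4, s5}.
States satisfying AG EG (¬ack ∧ req): {s4}.

{s4}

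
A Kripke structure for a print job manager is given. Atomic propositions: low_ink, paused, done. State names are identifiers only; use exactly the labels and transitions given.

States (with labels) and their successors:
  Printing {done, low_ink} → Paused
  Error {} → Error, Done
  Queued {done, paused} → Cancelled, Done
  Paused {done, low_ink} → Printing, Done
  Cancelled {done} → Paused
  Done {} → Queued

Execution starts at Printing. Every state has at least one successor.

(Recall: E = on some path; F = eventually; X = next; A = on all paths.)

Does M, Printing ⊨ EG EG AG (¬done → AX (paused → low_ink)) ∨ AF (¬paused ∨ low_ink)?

Yes

States satisfying EG AG (¬done → AX (paused → low_ink)): ∅.
States satisfying EG EG AG (¬done → AX (paused → low_ink)): ∅.
States satisfying ¬paused ∨ low_ink: {Printing, Error, Paused, Cancelled, Done}.
States satisfying AF (¬paused ∨ low_ink): {Printing, Error, Queued, Paused, Cancelled, Done}.
States satisfying EG EG AG (¬done → AX (paused → low_ink)) ∨ AF (¬paused ∨ low_ink): {Printing, Error, Queued, Paused, Cancelled, Done}.
Printing ∈ Sat(EG EG AG (¬done → AX (paused → low_ink)) ∨ AF (¬paused ∨ low_ink)).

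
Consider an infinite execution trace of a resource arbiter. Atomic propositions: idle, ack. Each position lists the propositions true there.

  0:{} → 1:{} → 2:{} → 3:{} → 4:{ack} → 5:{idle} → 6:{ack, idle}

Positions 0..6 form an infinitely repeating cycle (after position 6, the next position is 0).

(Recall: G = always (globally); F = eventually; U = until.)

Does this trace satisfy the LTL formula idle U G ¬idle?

Walking from position 0: at position 0, G ¬idle has not yet held and idle fails, so idle U G ¬idle is false.

Violated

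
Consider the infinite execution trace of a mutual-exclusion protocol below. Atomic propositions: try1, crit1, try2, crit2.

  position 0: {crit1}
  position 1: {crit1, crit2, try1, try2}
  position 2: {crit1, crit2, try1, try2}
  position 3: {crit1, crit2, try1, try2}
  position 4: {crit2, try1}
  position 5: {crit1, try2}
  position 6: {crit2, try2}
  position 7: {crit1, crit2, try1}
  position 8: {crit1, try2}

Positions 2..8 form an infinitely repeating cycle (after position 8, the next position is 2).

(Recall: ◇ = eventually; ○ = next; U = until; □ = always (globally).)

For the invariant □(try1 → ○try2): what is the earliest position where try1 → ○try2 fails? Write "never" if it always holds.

3

Check try1 → ○try2 at each position in order: 0 ✓, 1 ✓, 2 ✓.
At position 3 the labels are {crit1, crit2, try1, try2} and the next position 4 has {crit2, try1}, so try1 → ○try2 is false there. This is the first violation.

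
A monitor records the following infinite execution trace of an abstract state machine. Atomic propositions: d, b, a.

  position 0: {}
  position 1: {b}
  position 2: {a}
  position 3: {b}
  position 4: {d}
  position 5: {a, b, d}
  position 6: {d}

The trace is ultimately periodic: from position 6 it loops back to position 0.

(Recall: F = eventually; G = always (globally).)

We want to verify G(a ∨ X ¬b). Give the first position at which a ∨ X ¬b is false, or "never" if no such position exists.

0

At position 0 the labels are {} and the next position 1 has {b}, so a ∨ X ¬b is false there. This is the first violation.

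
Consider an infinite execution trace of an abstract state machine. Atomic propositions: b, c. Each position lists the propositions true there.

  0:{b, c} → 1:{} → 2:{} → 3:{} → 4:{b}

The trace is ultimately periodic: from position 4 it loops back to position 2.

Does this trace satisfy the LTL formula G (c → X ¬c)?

Yes

c → X ¬c holds at every position 0..4, and those are all positions ever visited, so G (c → X ¬c) holds.
Positions where c holds: 0.
Check X ¬c at each: 0→ok.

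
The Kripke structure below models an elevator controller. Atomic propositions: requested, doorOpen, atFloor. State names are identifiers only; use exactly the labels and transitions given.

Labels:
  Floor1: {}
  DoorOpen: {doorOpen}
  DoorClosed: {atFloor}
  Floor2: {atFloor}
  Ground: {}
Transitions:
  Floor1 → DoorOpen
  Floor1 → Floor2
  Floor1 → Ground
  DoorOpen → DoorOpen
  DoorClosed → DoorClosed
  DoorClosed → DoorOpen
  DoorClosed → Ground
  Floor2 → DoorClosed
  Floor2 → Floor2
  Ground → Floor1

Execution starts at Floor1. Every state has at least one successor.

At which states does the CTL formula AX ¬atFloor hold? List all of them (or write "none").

{DoorOpen, Ground}

States satisfying ¬atFloor: {Floor1, DoorOpen, Ground}.
States satisfying AX ¬atFloor: {DoorOpen, Ground}.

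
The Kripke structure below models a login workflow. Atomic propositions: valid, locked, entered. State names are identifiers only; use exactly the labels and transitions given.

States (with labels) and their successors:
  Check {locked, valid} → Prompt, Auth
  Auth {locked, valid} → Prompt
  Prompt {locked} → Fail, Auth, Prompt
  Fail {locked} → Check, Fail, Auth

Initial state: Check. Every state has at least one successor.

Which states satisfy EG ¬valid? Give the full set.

States satisfying ¬valid: {Prompt, Fail}.
States satisfying EG ¬valid: {Prompt, Fail}.

{Prompt, Fail}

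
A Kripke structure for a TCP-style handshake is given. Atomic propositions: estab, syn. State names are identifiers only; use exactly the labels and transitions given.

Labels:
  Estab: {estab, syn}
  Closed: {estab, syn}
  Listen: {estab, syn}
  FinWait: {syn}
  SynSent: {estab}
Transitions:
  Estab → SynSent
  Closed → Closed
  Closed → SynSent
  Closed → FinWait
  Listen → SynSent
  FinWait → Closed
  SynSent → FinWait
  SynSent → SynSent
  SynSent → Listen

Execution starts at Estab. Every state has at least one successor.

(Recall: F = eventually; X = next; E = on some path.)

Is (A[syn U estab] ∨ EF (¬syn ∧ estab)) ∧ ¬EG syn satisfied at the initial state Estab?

Yes

States satisfying syn: {Estab, Closed, Listen, FinWait}.
States satisfying estab: {Estab, Closed, Listen, SynSent}.
States satisfying A[syn U estab]: {Estab, Closed, Listen, FinWait, SynSent}.
States satisfying ¬syn ∧ estab: {SynSent}.
States satisfying EF (¬syn ∧ estab): {Estab, Closed, Listen, FinWait, SynSent}.
States satisfying A[syn U estab] ∨ EF (¬syn ∧ estab): {Estab, Closed, Listen, FinWait, SynSent}.
States satisfying EG syn: {Closed, FinWait}.
States satisfying ¬EG syn: {Estab, Listen, SynSent}.
States satisfying (A[syn U estab] ∨ EF (¬syn ∧ estab)) ∧ ¬EG syn: {Estab, Listen, SynSent}.
Estab ∈ Sat((A[syn U estab] ∨ EF (¬syn ∧ estab)) ∧ ¬EG syn).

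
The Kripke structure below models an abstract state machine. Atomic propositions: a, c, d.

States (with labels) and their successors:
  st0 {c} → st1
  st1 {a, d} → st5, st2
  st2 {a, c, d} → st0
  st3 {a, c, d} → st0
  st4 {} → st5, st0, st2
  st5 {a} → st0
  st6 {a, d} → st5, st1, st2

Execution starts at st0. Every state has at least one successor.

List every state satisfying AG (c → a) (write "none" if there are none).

States satisfying c → a: {st1, st2, st3, st4, st5, st6}.
States satisfying AG (c → a): ∅.

none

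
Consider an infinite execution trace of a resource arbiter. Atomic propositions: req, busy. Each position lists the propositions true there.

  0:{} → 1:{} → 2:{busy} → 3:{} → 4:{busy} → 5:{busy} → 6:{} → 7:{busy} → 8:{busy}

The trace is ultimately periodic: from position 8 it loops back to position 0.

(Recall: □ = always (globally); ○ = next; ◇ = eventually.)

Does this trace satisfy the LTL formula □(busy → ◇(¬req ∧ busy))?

Holds

busy → ◇(¬req ∧ busy) holds at every position 0..8, and those are all positions ever visited, so □(busy → ◇(¬req ∧ busy)) holds.
Positions where busy holds: 2, 4, 5, 7, 8.
Check ◇(¬req ∧ busy) at each: 2→ok, 4→ok, 5→ok, 7→ok, 8→ok.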